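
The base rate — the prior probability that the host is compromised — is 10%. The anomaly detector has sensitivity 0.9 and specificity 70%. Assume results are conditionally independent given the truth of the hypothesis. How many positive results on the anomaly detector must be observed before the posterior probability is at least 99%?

7

Prior odds: 0.1 ÷ 0.9 = 1/9.
False-positive rate = 1 − 0.7 = 0.3; likelihood ratio of a positive = 0.9/0.3 = 3.
Target odds: 0.99 ÷ 0.01 = 99.
Require 3ⁿ ≥ 99 ÷ (1/9) = 891.
3⁶ = 729 falls short of 891 but 3⁷ = 2187 reaches it, so n = 7.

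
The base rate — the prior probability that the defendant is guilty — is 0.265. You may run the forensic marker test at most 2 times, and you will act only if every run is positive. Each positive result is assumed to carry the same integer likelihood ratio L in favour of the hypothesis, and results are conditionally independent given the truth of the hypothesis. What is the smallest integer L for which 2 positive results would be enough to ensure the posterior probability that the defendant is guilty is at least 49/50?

Prior odds = 0.265/0.735 = 53/147.
Target odds = 0.98/0.02 = 49.
Need L² ≥ 49 ÷ (53/147) = 7203/53.
11² = 121 < 7203/53 ≤ 144 = 12², so L = 12.

12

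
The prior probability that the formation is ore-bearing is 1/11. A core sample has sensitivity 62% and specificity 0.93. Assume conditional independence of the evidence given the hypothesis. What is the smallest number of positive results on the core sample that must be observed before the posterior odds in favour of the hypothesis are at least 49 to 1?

Prior odds: (1/11) ÷ (10/11) = 0.1.
False-positive rate = 1 − 0.93 = 0.07; likelihood ratio of a positive = 0.62/0.07 = 62/7.
Target odds = 49.
Need 0.1 × (62/7)ⁿ ≥ 49, i.e. (62/7)ⁿ ≥ 490.
(62/7)² = 3844/49 falls short of 490 but (62/7)³ = 238328/343 reaches it, so n = 3.

3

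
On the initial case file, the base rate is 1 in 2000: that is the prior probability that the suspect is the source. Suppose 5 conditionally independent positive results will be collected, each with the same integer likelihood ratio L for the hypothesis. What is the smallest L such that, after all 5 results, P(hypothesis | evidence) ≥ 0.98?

Prior odds = 0.0005/0.9995 = 1/1999.
Target odds = 0.98/0.02 = 49.
Need L⁵ ≥ 49 ÷ (1/1999) = 97951.
9⁵ = 59049 < 97951 ≤ 100000 = 10⁵, so L = 10.

10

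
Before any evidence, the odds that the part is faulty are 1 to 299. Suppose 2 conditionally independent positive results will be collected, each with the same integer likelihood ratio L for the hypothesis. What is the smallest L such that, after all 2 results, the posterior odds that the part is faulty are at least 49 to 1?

122

Prior odds = 1/299.
Target odds = 49.
Need L² ≥ 49 ÷ (1/299) = 14651.
121² = 14641 < 14651 ≤ 14884 = 122², so L = 122.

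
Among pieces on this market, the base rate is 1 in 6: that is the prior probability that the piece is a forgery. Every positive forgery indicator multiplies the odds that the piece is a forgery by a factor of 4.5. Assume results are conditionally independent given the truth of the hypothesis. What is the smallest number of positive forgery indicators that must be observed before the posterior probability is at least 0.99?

5

Prior odds = (1/6)/(5/6) = 0.2.
Likelihood ratio per positive forgery indicator = 4.5.
Target posterior odds = 0.99/0.01 = 99.
Need 0.2 × 4.5ⁿ ≥ 99, i.e. 4.5ⁿ ≥ 495.
4.5⁴ = 410.0625 falls short of 495 but 4.5⁵ = 1845.28125 reaches it, so n = 5.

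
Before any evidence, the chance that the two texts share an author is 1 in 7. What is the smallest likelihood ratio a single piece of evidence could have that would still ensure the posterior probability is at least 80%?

24

Prior odds = (1/7)/(6/7) = 1/6.
Target odds = 0.8/0.2 = 4.
Required Bayes factor = 4 ÷ (1/6) = 24.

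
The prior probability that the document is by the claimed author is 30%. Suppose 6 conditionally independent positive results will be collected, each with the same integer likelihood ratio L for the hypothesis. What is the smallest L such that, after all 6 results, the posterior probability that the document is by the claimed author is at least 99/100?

Prior odds = 0.3/0.7 = 3/7.
Target odds = 0.99/0.01 = 99.
Need L⁶ ≥ 99 ÷ (3/7) = 231.
2⁶ = 64 < 231 ≤ 729 = 3⁶, so L = 3.

3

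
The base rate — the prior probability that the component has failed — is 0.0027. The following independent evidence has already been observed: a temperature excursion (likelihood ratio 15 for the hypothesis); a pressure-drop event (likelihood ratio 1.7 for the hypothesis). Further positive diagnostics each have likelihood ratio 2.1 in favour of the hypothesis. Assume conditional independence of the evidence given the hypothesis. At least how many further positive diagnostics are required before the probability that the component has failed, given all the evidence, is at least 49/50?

Prior odds = 0.0027/0.9973 = 27/9973.
Combined Bayes factor of the evidence already in hand = 15 × 1.7 = 25.5.
Odds after that evidence = (27/9973) × 25.5 = 1377/19946.
Target odds = 0.98/0.02 = 49.
Need 2.1ⁿ ≥ 49 ÷ (1377/19946) = 977354/1377.
2.1⁸ ≈378.229 falls short of 977354/1377 but 2.1⁹ ≈794.28 reaches it, so n = 9.

9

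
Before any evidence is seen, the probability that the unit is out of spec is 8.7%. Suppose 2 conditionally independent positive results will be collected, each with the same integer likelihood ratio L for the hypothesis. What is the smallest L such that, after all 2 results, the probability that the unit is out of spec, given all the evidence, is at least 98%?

23

Prior odds = 0.087/0.913 = 87/913.
Target odds = 0.98/0.02 = 49.
Need L² ≥ 49 ÷ (87/913) = 44737/87.
22² = 484 < 44737/87 ≤ 529 = 23², so L = 23.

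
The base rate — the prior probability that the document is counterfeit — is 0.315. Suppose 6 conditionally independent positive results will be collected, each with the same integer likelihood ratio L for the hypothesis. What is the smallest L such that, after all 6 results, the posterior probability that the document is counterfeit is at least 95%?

Prior odds = 0.315/0.685 = 63/137.
Target odds = 0.95/0.05 = 19.
Need L⁶ ≥ 19 ÷ (63/137) = 2603/63.
1⁶ = 1 < 2603/63 ≤ 64 = 2⁶, so L = 2.

2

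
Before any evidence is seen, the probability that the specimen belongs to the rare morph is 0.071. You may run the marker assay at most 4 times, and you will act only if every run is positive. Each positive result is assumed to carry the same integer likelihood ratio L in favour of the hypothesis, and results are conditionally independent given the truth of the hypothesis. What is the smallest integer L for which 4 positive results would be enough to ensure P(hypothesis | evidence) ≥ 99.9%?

11

Prior odds = 0.071/0.929 = 71/929.
Target odds = 0.999/0.001 = 999.
Need L⁴ ≥ 999 ÷ (71/929) = 928071/71.
10⁴ = 10000 < 928071/71 ≤ 14641 = 11⁴, so L = 11.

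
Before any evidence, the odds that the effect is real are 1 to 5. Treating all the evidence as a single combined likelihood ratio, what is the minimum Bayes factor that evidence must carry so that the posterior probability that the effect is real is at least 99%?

495

Prior odds = 0.2.
Target odds = 0.99/0.01 = 99.
Required Bayes factor = 99 ÷ 0.2 = 495.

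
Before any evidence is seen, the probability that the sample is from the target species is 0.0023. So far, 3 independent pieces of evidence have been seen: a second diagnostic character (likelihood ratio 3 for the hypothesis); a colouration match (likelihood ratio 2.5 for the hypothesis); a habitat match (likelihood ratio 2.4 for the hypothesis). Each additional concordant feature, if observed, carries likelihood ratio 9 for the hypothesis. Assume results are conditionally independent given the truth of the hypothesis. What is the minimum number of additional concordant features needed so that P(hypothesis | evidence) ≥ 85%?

3

Prior odds = 0.0023/0.9977 = 23/9977.
Combined Bayes factor of the evidence already in hand = 3 × 2.5 × 2.4 = 18.
Odds after that evidence = (23/9977) × 18 = 414/9977.
Target odds = 0.85/0.15 = 17/3.
Need 9ⁿ ≥ 17/3 ÷ (414/9977) = 169609/1242.
9² = 81 falls short of 169609/1242 but 9³ = 729 reaches it, so n = 3.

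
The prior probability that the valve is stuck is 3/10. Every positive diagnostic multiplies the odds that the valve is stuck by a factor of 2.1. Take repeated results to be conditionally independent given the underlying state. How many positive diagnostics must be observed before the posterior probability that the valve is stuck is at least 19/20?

Prior odds = 0.3/0.7 = 3/7.
Likelihood ratio per positive diagnostic = 2.1.
Target posterior odds = 0.95/0.05 = 19.
Require 2.1ⁿ ≥ 19 ÷ (3/7) = 133/3.
2.1⁵ = 4084101/100000 falls short of 133/3 but 2.1⁶ = 85766121/1000000 reaches it, so n = 6.

6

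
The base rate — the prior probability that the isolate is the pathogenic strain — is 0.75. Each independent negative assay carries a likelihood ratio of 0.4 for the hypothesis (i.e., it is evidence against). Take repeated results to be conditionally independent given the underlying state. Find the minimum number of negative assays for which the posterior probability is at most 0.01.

Prior odds: 0.75 ÷ 0.25 = 3.
Likelihood ratio per negative assay = 0.4.
Target odds: 0.01 ÷ 0.99 = 1/99.
Require 0.4ⁿ ≤ 1/99 ÷ 3 = 1/297.
0.4⁶ = 64/15625 is still above 1/297 but 0.4⁷ = 128/78125 is at or below it, so n = 7.

7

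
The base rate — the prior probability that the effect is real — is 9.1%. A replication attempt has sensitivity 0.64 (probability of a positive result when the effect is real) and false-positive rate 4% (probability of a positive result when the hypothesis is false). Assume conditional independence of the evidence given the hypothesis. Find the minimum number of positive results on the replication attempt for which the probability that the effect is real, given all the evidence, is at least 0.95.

2

Prior odds: 0.091 ÷ 0.909 = 91/909.
Likelihood ratio of a positive result = 0.64/0.04 = 16.
Target odds: 0.95 ÷ 0.05 = 19.
Need (91/909) × 16ⁿ ≥ 19, i.e. 16ⁿ ≥ 17271/91.
16¹ = 16 falls short of 17271/91 but 16² = 256 reaches it, so n = 2.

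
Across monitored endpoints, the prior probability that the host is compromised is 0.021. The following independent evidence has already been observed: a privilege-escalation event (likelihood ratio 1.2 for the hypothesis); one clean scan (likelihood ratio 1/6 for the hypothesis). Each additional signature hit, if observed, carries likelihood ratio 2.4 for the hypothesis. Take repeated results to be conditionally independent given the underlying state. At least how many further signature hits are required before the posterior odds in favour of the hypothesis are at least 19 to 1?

10

Prior odds = 0.021/0.979 = 21/979.
Combined Bayes factor of the evidence already in hand = 1.2 × (1/6) = 0.2.
Odds after that evidence = (21/979) × 0.2 = 21/4895.
Target odds = 19.
Need 2.4ⁿ ≥ 19 ÷ (21/4895) = 93005/21.
2.4⁹ ≈2641.81 falls short of 93005/21 but 2.4¹⁰ ≈6340.34 reaches it, so n = 10.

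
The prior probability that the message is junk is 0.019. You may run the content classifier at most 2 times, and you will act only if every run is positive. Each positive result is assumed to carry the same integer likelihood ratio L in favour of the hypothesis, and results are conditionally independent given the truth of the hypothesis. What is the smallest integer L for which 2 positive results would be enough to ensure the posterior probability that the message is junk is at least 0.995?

102

Prior odds = 0.019/0.981 = 19/981.
Target odds = 0.995/0.005 = 199.
Need L² ≥ 199 ÷ (19/981) = 195219/19.
101² = 10201 < 195219/19 ≤ 10404 = 102², so L = 102.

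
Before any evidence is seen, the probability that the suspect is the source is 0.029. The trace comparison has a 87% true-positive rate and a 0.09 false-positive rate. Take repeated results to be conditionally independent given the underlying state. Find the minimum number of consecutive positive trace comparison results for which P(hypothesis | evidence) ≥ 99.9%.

Prior odds = 0.029/0.971 = 29/971.
Likelihood ratio of a positive result = 0.87/0.09 = 29/3.
Target odds: 0.999 ÷ 0.001 = 999.
Need (29/971) × (29/3)ⁿ ≥ 999, i.e. (29/3)ⁿ ≥ 970029/29.
(29/3)⁴ = 707281/81 falls short of 970029/29 but (29/3)⁵ = 20511149/243 reaches it, so n = 5.

5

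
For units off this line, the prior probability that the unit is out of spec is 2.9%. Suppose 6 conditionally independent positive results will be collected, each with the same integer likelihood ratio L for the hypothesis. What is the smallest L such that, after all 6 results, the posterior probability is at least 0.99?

4

Prior odds = 0.029/0.971 = 29/971.
Target odds = 0.99/0.01 = 99.
Need L⁶ ≥ 99 ÷ (29/971) = 96129/29.
3⁶ = 729 < 96129/29 ≤ 4096 = 4⁶, so L = 4.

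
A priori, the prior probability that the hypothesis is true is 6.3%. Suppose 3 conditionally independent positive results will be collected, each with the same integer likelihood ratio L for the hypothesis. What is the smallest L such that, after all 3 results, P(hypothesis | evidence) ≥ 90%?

Prior odds = 0.063/0.937 = 63/937.
Target odds = 0.9/0.1 = 9.
Need L³ ≥ 9 ÷ (63/937) = 937/7.
5³ = 125 < 937/7 ≤ 216 = 6³, so L = 6.

6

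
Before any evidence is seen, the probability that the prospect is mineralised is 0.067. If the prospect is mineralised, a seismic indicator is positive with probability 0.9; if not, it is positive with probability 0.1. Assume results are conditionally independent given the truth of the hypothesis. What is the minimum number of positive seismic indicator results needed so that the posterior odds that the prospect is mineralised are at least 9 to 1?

3

Prior odds: 0.067 ÷ 0.933 = 67/933.
Likelihood ratio of a positive = 0.9/0.1 = 9.
Target odds = 9.
Need (67/933) × 9ⁿ ≥ 9, i.e. 9ⁿ ≥ 8397/67.
9² = 81 falls short of 8397/67 but 9³ = 729 reaches it, so n = 3.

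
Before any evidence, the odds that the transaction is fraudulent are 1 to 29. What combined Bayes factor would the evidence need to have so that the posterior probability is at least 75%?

87

Prior odds = 1/29.
Target odds = 0.75/0.25 = 3.
Required Bayes factor = 3 ÷ (1/29) = 87.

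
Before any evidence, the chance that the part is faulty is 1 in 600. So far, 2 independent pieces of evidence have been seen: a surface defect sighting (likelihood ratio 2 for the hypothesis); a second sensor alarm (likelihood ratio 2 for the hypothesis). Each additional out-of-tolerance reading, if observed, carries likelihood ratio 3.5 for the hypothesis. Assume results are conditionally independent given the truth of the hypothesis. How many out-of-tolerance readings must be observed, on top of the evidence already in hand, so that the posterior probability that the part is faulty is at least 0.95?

Prior odds = (1/600)/(599/600) = 1/599.
Combined Bayes factor of the evidence already in hand = 2 × 2 = 4.
Odds after that evidence = (1/599) × 4 = 4/599.
Target odds = 0.95/0.05 = 19.
Need 3.5ⁿ ≥ 19 ÷ (4/599) = 2845.25.
3.5⁶ = 1838.265625 falls short of 2845.25 but 3.5⁷ = 823543/128 reaches it, so n = 7.

7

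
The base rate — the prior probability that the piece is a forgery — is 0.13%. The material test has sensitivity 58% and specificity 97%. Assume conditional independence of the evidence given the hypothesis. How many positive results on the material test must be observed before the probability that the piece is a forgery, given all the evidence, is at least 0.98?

4

Prior odds: 0.0013 ÷ 0.9987 = 13/9987.
False-positive rate = 1 − 0.97 = 0.03; likelihood ratio of a positive = 0.58/0.03 = 58/3.
Target posterior odds = 0.98/0.02 = 49.
Require (58/3)ⁿ ≥ 49 ÷ (13/9987) = 489363/13.
(58/3)³ = 195112/27 falls short of 489363/13 but (58/3)⁴ = 11316496/81 reaches it, so n = 4.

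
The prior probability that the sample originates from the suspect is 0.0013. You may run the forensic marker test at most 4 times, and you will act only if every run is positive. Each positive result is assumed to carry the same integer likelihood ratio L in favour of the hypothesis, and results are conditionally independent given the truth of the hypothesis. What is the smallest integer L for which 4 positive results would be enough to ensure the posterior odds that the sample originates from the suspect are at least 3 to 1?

7

Prior odds = 0.0013/0.9987 = 13/9987.
Target odds = 3.
Need L⁴ ≥ 3 ÷ (13/9987) = 29961/13.
6⁴ = 1296 < 29961/13 ≤ 2401 = 7⁴, so L = 7.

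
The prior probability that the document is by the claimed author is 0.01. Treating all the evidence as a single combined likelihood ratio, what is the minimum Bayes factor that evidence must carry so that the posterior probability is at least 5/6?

Prior odds = 0.01/0.99 = 1/99.
Target odds = (5/6)/(1/6) = 5.
Required Bayes factor = 5 ÷ (1/99) = 495.

495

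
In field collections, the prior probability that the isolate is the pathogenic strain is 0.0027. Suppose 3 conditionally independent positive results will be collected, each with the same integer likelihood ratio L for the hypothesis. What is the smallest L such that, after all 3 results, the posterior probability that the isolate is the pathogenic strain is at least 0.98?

27

Prior odds = 0.0027/0.9973 = 27/9973.
Target odds = 0.98/0.02 = 49.
Need L³ ≥ 49 ÷ (27/9973) = 488677/27.
26³ = 17576 < 488677/27 ≤ 19683 = 27³, so L = 27.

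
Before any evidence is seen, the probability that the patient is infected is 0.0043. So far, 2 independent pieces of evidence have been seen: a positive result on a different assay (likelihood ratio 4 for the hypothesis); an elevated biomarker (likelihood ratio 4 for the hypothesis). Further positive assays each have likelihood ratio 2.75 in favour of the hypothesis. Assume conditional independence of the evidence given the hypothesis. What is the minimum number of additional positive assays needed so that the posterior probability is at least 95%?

6

Prior odds = 0.0043/0.9957 = 43/9957.
Combined Bayes factor of the evidence already in hand = 4 × 4 = 16.
Odds after that evidence = (43/9957) × 16 = 688/9957.
Target odds = 0.95/0.05 = 19.
Need 2.75ⁿ ≥ 19 ÷ (688/9957) = 189183/688.
2.75⁵ = 161051/1024 falls short of 189183/688 but 2.75⁶ = 1771561/4096 reaches it, so n = 6.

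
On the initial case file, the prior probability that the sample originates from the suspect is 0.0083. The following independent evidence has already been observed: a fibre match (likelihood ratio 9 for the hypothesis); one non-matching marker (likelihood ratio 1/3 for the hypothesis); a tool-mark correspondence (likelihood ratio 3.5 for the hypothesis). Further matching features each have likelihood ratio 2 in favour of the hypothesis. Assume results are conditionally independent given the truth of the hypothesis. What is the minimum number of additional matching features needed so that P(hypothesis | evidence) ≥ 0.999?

Prior odds = 0.0083/0.9917 = 83/9917.
Combined Bayes factor of the evidence already in hand = 9 × (1/3) × 3.5 = 10.5.
Odds after that evidence = (83/9917) × 10.5 = 1743/19834.
Target odds = 0.999/0.001 = 999.
Need 2ⁿ ≥ 999 ÷ (1743/19834) = 6604722/581.
2¹³ = 8192 falls short of 6604722/581 but 2¹⁴ = 16384 reaches it, so n = 14.

14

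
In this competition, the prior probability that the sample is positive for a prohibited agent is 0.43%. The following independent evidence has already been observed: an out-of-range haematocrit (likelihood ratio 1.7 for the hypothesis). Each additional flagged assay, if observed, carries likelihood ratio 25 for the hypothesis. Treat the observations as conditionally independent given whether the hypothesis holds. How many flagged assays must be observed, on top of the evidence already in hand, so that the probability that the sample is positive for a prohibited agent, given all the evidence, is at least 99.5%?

4

Prior odds = 0.0043/0.9957 = 43/9957.
Bayes factor of the evidence already in hand = 1.7.
Odds after that evidence = (43/9957) × 1.7 = 731/99570.
Target odds = 0.995/0.005 = 199.
Need 25ⁿ ≥ 199 ÷ (731/99570) = 19814430/731.
25³ = 15625 falls short of 19814430/731 but 25⁴ = 390625 reaches it, so n = 4.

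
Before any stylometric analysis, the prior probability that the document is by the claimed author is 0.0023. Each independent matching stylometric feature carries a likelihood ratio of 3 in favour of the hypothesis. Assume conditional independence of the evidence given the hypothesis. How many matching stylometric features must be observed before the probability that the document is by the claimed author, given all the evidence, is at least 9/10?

8

Prior odds: 0.0023 ÷ 0.9977 = 23/9977.
Likelihood ratio per matching stylometric feature = 3.
Target posterior odds = 0.9/0.1 = 9.
Need (23/9977) × 3ⁿ ≥ 9, i.e. 3ⁿ ≥ 89793/23.
3⁷ = 2187 falls short of 89793/23 but 3⁸ = 6561 reaches it, so n = 8.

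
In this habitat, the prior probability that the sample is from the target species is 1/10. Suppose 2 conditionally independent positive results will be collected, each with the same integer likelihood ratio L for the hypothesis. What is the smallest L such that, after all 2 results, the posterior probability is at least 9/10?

Prior odds = 0.1/0.9 = 1/9.
Target odds = 0.9/0.1 = 9.
Need L² ≥ 9 ÷ (1/9) = 81.
8² = 64 < 81 ≤ 81 = 9², so L = 9.

9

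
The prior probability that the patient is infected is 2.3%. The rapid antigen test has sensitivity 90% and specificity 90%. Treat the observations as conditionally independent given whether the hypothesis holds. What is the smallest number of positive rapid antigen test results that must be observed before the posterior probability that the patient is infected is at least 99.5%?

Prior odds: 0.023 ÷ 0.977 = 23/977.
False-positive rate = 1 − 0.9 = 0.1; likelihood ratio of a positive = 0.9/0.1 = 9.
Target odds: 0.995 ÷ 0.005 = 199.
Need (23/977) × 9ⁿ ≥ 199, i.e. 9ⁿ ≥ 194423/23.
9⁴ = 6561 falls short of 194423/23 but 9⁵ = 59049 reaches it, so n = 5.

5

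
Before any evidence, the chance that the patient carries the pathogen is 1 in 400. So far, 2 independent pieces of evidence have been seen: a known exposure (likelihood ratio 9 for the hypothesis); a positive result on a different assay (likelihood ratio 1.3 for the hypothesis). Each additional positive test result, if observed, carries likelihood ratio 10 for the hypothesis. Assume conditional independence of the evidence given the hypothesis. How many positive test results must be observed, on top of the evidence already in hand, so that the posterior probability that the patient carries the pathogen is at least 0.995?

4

Prior odds = 0.0025/0.9975 = 1/399.
Combined Bayes factor of the evidence already in hand = 9 × 1.3 = 11.7.
Odds after that evidence = (1/399) × 11.7 = 39/1330.
Target odds = 0.995/0.005 = 199.
Need 10ⁿ ≥ 199 ÷ (39/1330) = 264670/39.
10³ = 1000 falls short of 264670/39 but 10⁴ = 10000 reaches it, so n = 4.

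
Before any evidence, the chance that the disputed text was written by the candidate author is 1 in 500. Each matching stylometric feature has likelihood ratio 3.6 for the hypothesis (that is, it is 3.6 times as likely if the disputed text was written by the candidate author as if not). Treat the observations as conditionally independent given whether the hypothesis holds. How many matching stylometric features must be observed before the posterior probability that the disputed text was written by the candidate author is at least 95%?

8

Prior odds: 0.002 ÷ 0.998 = 1/499.
Likelihood ratio per matching stylometric feature = 3.6.
Target odds: 0.95 ÷ 0.05 = 19.
Need (1/499) × 3.6ⁿ ≥ 19, i.e. 3.6ⁿ ≥ 9481.
3.6⁷ = 612220032/78125 falls short of 9481 but 3.6⁸ ≈28211.1 reaches it, so n = 8.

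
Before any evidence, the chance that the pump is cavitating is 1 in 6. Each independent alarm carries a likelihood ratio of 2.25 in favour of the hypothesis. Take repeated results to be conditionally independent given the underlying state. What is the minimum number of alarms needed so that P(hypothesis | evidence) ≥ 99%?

Prior odds = (1/6)/(5/6) = 0.2.
Likelihood ratio per alarm = 2.25.
Target posterior odds = 0.99/0.01 = 99.
Need 0.2 × 2.25ⁿ ≥ 99, i.e. 2.25ⁿ ≥ 495.
2.25⁷ = 4782969/16384 falls short of 495 but 2.25⁸ = 43046721/65536 reaches it, so n = 8.

8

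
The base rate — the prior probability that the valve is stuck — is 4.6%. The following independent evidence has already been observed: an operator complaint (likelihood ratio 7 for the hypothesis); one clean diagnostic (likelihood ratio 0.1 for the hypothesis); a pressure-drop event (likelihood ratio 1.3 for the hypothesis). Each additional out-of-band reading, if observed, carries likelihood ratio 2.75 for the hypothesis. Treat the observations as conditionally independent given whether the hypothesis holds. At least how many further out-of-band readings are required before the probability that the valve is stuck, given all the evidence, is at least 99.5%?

9

Prior odds = 0.046/0.954 = 23/477.
Combined Bayes factor of the evidence already in hand = 7 × 0.1 × 1.3 = 0.91.
Odds after that evidence = (23/477) × 0.91 = 2093/47700.
Target odds = 0.995/0.005 = 199.
Need 2.75ⁿ ≥ 199 ÷ (2093/47700) = 9492300/2093.
2.75⁸ = 214358881/65536 falls short of 9492300/2093 but 2.75⁹ ≈8994.86 reaches it, so n = 9.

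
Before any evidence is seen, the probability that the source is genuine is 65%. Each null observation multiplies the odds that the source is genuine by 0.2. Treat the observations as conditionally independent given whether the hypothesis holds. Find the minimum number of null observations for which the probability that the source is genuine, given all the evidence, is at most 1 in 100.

Prior odds: 0.65 ÷ 0.35 = 13/7.
Likelihood ratio per null observation = 0.2.
Target odds: 0.01 ÷ 0.99 = 1/99.
Require 0.2ⁿ ≤ 1/99 ÷ (13/7) = 7/1287.
0.2³ = 0.008 is still above 7/1287 but 0.2⁴ = 0.0016 is at or below it, so n = 4.

4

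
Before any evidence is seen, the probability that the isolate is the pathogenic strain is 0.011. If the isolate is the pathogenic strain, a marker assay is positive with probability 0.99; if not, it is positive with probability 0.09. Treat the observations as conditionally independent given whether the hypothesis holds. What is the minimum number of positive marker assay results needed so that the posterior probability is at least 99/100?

4

Prior odds: 0.011 ÷ 0.989 = 11/989.
Likelihood ratio of a positive = 0.99/0.09 = 11.
Target odds: 0.99 ÷ 0.01 = 99.
Require 11ⁿ ≥ 99 ÷ (11/989) = 8901.
11³ = 1331 falls short of 8901 but 11⁴ = 14641 reaches it, so n = 4.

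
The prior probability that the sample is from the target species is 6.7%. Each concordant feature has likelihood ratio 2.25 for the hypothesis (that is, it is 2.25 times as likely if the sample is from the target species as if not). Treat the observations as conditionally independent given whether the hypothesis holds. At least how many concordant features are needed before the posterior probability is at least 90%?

Prior odds: 0.067 ÷ 0.933 = 67/933.
Likelihood ratio per concordant feature = 2.25.
Target posterior odds = 0.9/0.1 = 9.
Require 2.25ⁿ ≥ 9 ÷ (67/933) = 8397/67.
2.25⁵ = 59049/1024 falls short of 8397/67 but 2.25⁶ = 531441/4096 reaches it, so n = 6.

6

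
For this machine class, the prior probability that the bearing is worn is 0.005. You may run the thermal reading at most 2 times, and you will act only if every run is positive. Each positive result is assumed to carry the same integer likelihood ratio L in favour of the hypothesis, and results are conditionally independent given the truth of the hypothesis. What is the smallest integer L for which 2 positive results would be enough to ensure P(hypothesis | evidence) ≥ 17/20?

34

Prior odds = 0.005/0.995 = 1/199.
Target odds = 0.85/0.15 = 17/3.
Need L² ≥ 17/3 ÷ (1/199) = 3383/3.
33² = 1089 < 3383/3 ≤ 1156 = 34², so L = 34.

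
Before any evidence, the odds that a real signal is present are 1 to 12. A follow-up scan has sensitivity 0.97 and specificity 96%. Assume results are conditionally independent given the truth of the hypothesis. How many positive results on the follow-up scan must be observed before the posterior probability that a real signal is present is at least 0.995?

Prior odds = 1/12.
False-positive rate = 1 − 0.96 = 0.04; likelihood ratio of a positive = 0.97/0.04 = 24.25.
Target odds: 0.995 ÷ 0.005 = 199.
Need (1/12) × 24.25ⁿ ≥ 199, i.e. 24.25ⁿ ≥ 2388.
24.25² = 588.0625 falls short of 2388 but 24.25³ = 912673/64 reaches it, so n = 3.

3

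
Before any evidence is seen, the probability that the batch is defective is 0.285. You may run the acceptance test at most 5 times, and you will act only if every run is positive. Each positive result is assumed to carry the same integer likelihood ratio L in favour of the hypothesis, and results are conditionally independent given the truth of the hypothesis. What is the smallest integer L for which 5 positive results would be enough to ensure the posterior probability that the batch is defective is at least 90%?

Prior odds = 0.285/0.715 = 57/143.
Target odds = 0.9/0.1 = 9.
Need L⁵ ≥ 9 ÷ (57/143) = 429/19.
1⁵ = 1 < 429/19 ≤ 32 = 2⁵, so L = 2.

2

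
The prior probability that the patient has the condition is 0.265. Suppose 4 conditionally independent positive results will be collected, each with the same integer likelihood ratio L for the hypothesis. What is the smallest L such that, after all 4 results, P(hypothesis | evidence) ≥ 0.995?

5

Prior odds = 0.265/0.735 = 53/147.
Target odds = 0.995/0.005 = 199.
Need L⁴ ≥ 199 ÷ (53/147) = 29253/53.
4⁴ = 256 < 29253/53 ≤ 625 = 5⁴, so L = 5.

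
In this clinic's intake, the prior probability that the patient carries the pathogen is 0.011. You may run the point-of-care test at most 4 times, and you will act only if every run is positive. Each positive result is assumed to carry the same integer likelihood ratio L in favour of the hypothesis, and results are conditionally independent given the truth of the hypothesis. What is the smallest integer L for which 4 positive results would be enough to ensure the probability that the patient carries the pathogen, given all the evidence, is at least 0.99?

Prior odds = 0.011/0.989 = 11/989.
Target odds = 0.99/0.01 = 99.
Need L⁴ ≥ 99 ÷ (11/989) = 8901.
9⁴ = 6561 < 8901 ≤ 10000 = 10⁴, so L = 10.

10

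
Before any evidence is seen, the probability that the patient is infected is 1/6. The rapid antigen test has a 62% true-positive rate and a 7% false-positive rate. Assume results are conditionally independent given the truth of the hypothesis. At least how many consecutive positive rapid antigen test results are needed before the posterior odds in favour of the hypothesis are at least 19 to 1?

Prior odds: (1/6) ÷ (5/6) = 0.2.
Likelihood ratio of a positive result = 0.62/0.07 = 62/7.
Target odds = 19.
Need 0.2 × (62/7)ⁿ ≥ 19, i.e. (62/7)ⁿ ≥ 95.
(62/7)² = 3844/49 falls short of 95 but (62/7)³ = 238328/343 reaches it, so n = 3.

3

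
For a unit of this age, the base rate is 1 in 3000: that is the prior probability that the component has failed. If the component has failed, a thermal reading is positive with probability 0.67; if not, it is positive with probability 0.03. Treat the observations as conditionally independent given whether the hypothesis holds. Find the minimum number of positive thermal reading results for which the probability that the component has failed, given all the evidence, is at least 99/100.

5

Prior odds: (1/3000) ÷ (2999/3000) = 1/2999.
Likelihood ratio of a positive = 0.67/0.03 = 67/3.
Target posterior odds = 0.99/0.01 = 99.
Need (1/2999) × (67/3)ⁿ ≥ 99, i.e. (67/3)ⁿ ≥ 296901.
(67/3)⁴ = 20151121/81 falls short of 296901 but (67/3)⁵ ≈5.55607e+06 reaches it, so n = 5.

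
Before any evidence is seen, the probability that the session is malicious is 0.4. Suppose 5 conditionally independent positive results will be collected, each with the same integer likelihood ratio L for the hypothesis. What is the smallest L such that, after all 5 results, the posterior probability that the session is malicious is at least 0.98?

Prior odds = 0.4/0.6 = 2/3.
Target odds = 0.98/0.02 = 49.
Need L⁵ ≥ 49 ÷ (2/3) = 73.5.
2⁵ = 32 < 73.5 ≤ 243 = 3⁵, so L = 3.

3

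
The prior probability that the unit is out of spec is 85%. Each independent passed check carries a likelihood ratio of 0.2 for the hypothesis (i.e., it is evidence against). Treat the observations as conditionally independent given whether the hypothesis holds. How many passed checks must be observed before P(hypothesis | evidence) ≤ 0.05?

3

Prior odds: 0.85 ÷ 0.15 = 17/3.
Likelihood ratio per passed check = 0.2.
Target odds: 0.05 ÷ 0.95 = 1/19.
Need (17/3) × 0.2ⁿ ≤ 1/19, i.e. 0.2ⁿ ≤ 3/323.
0.2² = 0.04 is still above 3/323 but 0.2³ = 0.008 is at or below it, so n = 3.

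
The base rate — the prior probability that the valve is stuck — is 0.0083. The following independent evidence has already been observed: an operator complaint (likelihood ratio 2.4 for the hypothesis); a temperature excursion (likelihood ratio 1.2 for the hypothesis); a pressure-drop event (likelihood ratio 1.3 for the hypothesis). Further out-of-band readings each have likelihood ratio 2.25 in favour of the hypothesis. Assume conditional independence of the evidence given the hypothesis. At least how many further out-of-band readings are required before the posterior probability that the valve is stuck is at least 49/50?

10

Prior odds = 0.0083/0.9917 = 83/9917.
Combined Bayes factor of the evidence already in hand = 2.4 × 1.2 × 1.3 = 3.744.
Odds after that evidence = (83/9917) × 3.744 = 38844/1239625.
Target odds = 0.98/0.02 = 49.
Need 2.25ⁿ ≥ 49 ÷ (38844/1239625) = 60741625/38844.
2.25⁹ = 387420489/262144 falls short of 60741625/38844 but 2.25¹⁰ ≈3325.26 reaches it, so n = 10.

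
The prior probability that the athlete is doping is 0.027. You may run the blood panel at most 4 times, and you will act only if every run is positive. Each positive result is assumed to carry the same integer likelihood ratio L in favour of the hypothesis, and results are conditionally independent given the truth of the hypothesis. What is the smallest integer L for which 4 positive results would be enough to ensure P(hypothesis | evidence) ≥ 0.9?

5

Prior odds = 0.027/0.973 = 27/973.
Target odds = 0.9/0.1 = 9.
Need L⁴ ≥ 9 ÷ (27/973) = 973/3.
4⁴ = 256 < 973/3 ≤ 625 = 5⁴, so L = 5.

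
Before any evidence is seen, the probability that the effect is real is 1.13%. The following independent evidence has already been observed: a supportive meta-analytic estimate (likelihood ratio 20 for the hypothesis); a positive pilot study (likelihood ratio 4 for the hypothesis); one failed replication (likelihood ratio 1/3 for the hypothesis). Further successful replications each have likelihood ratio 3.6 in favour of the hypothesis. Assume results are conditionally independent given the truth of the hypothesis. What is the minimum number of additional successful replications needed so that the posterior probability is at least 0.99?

Prior odds = 0.0113/0.9887 = 113/9887.
Combined Bayes factor of the evidence already in hand = 20 × 4 × (1/3) = 80/3.
Odds after that evidence = (113/9887) × 80/3 = 9040/29661.
Target odds = 0.99/0.01 = 99.
Need 3.6ⁿ ≥ 99 ÷ (9040/29661) = 2936439/9040.
3.6⁴ = 167.9616 falls short of 2936439/9040 but 3.6⁵ = 604.66176 reaches it, so n = 5.

5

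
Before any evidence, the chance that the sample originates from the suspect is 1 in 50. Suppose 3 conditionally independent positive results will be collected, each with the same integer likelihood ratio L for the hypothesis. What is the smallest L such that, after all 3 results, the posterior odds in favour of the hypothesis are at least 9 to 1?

8

Prior odds = 0.02/0.98 = 1/49.
Target odds = 9.
Need L³ ≥ 9 ÷ (1/49) = 441.
7³ = 343 < 441 ≤ 512 = 8³, so L = 8.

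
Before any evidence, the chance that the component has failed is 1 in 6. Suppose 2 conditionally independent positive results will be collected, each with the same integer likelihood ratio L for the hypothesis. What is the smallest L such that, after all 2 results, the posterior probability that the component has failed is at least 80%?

5

Prior odds = (1/6)/(5/6) = 0.2.
Target odds = 0.8/0.2 = 4.
Need L² ≥ 4 ÷ 0.2 = 20.
4² = 16 < 20 ≤ 25 = 5², so L = 5.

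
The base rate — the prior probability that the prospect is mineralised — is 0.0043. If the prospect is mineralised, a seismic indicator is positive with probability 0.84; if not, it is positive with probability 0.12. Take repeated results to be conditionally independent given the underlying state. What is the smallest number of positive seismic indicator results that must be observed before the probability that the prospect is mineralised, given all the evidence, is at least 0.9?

4

Prior odds = 0.0043/0.9957 = 43/9957.
Likelihood ratio of a positive = 0.84/0.12 = 7.
Target odds: 0.9 ÷ 0.1 = 9.
Require 7ⁿ ≥ 9 ÷ (43/9957) = 89613/43.
7³ = 343 falls short of 89613/43 but 7⁴ = 2401 reaches it, so n = 4.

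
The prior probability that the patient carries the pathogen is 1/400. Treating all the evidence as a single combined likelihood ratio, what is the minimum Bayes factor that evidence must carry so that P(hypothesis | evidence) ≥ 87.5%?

2793

Prior odds = 0.0025/0.9975 = 1/399.
Target odds = 0.875/0.125 = 7.
Required Bayes factor = 7 ÷ (1/399) = 2793.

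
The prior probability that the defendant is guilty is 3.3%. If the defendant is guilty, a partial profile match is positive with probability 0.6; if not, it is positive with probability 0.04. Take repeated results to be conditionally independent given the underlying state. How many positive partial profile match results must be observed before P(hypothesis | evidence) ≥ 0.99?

3

Prior odds = 0.033/0.967 = 33/967.
Likelihood ratio of a positive = 0.6/0.04 = 15.
Target posterior odds = 0.99/0.01 = 99.
Require 15ⁿ ≥ 99 ÷ (33/967) = 2901.
15² = 225 falls short of 2901 but 15³ = 3375 reaches it, so n = 3.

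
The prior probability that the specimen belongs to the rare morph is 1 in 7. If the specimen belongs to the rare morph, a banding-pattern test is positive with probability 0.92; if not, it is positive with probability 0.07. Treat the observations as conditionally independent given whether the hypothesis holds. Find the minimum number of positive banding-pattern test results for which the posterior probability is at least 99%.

Prior odds = (1/7)/(6/7) = 1/6.
Likelihood ratio of a positive = 0.92/0.07 = 92/7.
Target odds: 0.99 ÷ 0.01 = 99.
Need (1/6) × (92/7)ⁿ ≥ 99, i.e. (92/7)ⁿ ≥ 594.
(92/7)² = 8464/49 falls short of 594 but (92/7)³ = 778688/343 reaches it, so n = 3.

3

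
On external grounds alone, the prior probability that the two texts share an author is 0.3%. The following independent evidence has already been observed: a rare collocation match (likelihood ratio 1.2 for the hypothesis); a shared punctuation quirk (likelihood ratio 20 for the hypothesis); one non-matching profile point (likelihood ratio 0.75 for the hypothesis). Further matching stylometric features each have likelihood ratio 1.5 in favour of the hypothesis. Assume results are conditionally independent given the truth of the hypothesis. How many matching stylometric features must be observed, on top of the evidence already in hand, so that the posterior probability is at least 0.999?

25

Prior odds = 0.003/0.997 = 3/997.
Combined Bayes factor of the evidence already in hand = 1.2 × 20 × 0.75 = 18.
Odds after that evidence = (3/997) × 18 = 54/997.
Target odds = 0.999/0.001 = 999.
Need 1.5ⁿ ≥ 999 ÷ (54/997) = 18444.5.
1.5²⁴ ≈16834.1 falls short of 18444.5 but 1.5²⁵ ≈25251.2 reaches it, so n = 25.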